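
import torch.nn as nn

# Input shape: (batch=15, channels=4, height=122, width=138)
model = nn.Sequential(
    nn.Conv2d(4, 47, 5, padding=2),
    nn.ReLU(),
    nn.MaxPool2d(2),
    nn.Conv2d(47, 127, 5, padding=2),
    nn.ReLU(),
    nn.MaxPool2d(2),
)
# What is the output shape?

Input shape: (15, 4, 122, 138)
  -> after first Conv2d: (15, 47, 122, 138)
  -> after first MaxPool2d: (15, 47, 61, 69)
  -> after second Conv2d: (15, 127, 61, 69)
Output shape: (15, 127, 30, 34)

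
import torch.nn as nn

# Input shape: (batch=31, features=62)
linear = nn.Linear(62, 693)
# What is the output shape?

Input shape: (31, 62)
Output shape: (31, 693)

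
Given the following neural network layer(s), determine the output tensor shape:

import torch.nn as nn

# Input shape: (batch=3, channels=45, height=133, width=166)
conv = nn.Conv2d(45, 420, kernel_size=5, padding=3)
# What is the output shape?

Input shape: (3, 45, 133, 166)
Output shape: (3, 420, 135, 168)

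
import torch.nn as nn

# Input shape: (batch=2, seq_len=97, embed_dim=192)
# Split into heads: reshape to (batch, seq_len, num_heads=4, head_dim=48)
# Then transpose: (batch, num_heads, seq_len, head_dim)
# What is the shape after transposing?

Input shape: (2, 97, 192)
  -> after reshape: (2, 97, 4, 48)
Output shape: (2, 4, 97, 48)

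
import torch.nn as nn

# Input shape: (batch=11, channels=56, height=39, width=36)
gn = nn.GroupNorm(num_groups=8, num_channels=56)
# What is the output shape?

Input shape: (11, 56, 39, 36)
Output shape: (11, 56, 39, 36)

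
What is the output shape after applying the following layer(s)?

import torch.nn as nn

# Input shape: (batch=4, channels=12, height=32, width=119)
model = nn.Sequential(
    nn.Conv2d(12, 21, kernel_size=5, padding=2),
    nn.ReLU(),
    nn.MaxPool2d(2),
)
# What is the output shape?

Input shape: (4, 12, 32, 119)
  -> after Conv2d: (4, 21, 32, 119)
  -> after ReLU: (4, 21, 32, 119)
Output shape: (4, 21, 16, 59)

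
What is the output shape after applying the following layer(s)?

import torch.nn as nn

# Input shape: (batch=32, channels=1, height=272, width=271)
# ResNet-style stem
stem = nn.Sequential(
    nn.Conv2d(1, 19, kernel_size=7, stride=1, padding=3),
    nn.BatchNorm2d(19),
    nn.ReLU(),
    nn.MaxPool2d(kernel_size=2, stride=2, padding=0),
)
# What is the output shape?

Input shape: (32, 1, 272, 271)
  -> after Conv2d 7x7 stride=1: (32, 19, 272, 271)
Output shape: (32, 19, 136, 135)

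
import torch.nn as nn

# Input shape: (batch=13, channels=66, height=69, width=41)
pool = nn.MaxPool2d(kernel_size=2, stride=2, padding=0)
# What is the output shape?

Input shape: (13, 66, 69, 41)
Output shape: (13, 66, 34, 20)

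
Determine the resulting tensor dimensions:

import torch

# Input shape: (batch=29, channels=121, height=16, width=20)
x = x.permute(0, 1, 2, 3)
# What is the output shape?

Input shape: (29, 121, 16, 20)
Output shape: (29, 121, 16, 20)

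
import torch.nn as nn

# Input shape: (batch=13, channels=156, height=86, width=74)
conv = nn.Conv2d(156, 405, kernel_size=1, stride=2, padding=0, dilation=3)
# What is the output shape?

Input shape: (13, 156, 86, 74)
Output shape: (13, 405, 43, 37)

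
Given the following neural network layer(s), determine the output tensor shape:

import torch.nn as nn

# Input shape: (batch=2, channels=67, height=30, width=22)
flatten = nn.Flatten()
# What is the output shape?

Input shape: (2, 67, 30, 22)
Output shape: (2, 44220)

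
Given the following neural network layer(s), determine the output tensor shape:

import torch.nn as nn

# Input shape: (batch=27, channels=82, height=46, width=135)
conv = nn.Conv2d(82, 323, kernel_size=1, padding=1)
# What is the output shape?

Input shape: (27, 82, 46, 135)
Output shape: (27, 323, 48, 137)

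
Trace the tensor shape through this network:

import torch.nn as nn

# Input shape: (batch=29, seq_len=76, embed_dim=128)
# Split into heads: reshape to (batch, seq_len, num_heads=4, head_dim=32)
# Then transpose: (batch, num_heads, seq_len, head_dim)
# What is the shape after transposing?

Input shape: (29, 76, 128)
  -> after reshape: (29, 76, 4, 32)
Output shape: (29, 4, 76, 32)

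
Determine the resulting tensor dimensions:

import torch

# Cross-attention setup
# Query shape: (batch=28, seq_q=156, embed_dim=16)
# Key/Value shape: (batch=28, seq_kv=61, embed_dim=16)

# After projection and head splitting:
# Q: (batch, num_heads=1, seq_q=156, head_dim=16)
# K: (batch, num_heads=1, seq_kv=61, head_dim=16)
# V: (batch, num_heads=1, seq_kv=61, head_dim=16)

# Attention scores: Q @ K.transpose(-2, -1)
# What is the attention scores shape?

Input shape: (28, 156, 16)
Output shape: (28, 1, 156, 61)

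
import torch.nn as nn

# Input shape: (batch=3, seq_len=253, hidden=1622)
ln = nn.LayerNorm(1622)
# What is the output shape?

Input shape: (3, 253, 1622)
Output shape: (3, 253, 1622)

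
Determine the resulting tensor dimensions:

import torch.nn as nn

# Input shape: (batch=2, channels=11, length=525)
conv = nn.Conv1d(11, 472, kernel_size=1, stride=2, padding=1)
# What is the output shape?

Input shape: (2, 11, 525)
Output shape: (2, 472, 264)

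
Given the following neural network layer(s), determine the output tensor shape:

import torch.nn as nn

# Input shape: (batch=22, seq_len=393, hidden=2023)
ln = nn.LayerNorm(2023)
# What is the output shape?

Input shape: (22, 393, 2023)
Output shape: (22, 393, 2023)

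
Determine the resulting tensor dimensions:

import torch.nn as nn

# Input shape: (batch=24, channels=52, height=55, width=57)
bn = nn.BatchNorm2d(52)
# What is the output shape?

Input shape: (24, 52, 55, 57)
Output shape: (24, 52, 55, 57)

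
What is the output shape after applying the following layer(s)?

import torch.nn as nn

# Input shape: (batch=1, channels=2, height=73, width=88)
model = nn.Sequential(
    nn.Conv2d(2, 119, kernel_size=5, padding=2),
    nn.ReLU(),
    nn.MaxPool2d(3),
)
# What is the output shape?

Input shape: (1, 2, 73, 88)
  -> after Conv2d: (1, 119, 73, 88)
  -> after ReLU: (1, 119, 73, 88)
Output shape: (1, 119, 24, 29)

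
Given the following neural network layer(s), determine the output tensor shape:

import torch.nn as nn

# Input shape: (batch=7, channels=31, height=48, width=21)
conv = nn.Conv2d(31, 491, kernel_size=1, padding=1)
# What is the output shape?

Input shape: (7, 31, 48, 21)
Output shape: (7, 491, 50, 23)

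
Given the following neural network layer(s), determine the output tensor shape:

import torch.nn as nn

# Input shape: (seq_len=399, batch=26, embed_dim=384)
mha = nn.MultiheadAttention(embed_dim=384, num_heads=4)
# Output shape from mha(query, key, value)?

Input shape: (399, 26, 384)
Output shape: (399, 26, 384)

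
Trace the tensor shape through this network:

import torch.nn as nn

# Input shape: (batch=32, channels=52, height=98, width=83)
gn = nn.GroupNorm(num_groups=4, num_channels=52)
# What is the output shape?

Input shape: (32, 52, 98, 83)
Output shape: (32, 52, 98, 83)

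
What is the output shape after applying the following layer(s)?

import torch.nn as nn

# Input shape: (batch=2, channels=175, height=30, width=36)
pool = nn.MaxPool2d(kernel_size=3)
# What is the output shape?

Input shape: (2, 175, 30, 36)
Output shape: (2, 175, 10, 12)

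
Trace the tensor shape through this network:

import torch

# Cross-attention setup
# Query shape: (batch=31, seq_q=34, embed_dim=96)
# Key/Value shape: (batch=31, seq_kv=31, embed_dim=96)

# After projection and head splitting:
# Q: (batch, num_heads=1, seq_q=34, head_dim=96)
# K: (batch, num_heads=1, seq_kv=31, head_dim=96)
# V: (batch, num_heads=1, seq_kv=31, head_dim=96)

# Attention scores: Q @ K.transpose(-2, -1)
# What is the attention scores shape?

Input shape: (31, 34, 96)
Output shape: (31, 1, 34, 31)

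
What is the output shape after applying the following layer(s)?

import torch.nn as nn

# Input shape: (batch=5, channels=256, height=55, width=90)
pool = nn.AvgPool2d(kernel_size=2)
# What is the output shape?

Input shape: (5, 256, 55, 90)
Output shape: (5, 256, 27, 45)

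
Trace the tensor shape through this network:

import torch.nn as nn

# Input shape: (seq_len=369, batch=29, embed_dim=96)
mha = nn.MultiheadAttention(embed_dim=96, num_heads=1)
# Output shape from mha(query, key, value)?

Input shape: (369, 29, 96)
Output shape: (369, 29, 96)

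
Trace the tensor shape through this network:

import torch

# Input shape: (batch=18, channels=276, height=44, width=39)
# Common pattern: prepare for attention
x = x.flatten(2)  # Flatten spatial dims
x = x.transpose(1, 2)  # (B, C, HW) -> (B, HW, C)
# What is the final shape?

Input shape: (18, 276, 44, 39)
  -> after flatten(2): (18, 276, 1716)
Output shape: (18, 1716, 276)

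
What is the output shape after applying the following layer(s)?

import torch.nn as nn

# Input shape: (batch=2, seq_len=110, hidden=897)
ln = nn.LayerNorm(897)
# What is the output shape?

Input shape: (2, 110, 897)
Output shape: (2, 110, 897)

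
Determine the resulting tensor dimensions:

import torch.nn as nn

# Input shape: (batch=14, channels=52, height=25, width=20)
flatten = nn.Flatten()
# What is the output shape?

Input shape: (14, 52, 25, 20)
Output shape: (14, 26000)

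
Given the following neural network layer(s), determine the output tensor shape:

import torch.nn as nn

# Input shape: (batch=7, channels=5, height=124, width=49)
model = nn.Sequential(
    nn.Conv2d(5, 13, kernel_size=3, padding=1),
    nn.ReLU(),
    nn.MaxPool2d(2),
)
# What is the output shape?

Input shape: (7, 5, 124, 49)
  -> after Conv2d: (7, 13, 124, 49)
  -> after ReLU: (7, 13, 124, 49)
Output shape: (7, 13, 62, 24)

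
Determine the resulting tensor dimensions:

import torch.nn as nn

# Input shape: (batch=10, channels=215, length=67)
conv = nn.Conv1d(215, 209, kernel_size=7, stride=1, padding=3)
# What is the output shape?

Input shape: (10, 215, 67)
Output shape: (10, 209, 67)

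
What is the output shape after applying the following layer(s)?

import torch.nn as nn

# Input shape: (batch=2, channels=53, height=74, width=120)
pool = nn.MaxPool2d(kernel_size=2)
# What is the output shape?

Input shape: (2, 53, 74, 120)
Output shape: (2, 53, 37, 60)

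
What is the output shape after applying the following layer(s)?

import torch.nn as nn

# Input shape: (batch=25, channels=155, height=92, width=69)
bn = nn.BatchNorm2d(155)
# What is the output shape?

Input shape: (25, 155, 92, 69)
Output shape: (25, 155, 92, 69)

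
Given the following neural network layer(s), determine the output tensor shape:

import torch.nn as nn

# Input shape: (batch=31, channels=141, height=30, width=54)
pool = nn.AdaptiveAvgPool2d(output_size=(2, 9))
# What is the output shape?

Input shape: (31, 141, 30, 54)
Output shape: (31, 141, 2, 9)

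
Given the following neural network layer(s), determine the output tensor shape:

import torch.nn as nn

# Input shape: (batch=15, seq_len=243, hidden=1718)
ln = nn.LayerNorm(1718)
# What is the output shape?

Input shape: (15, 243, 1718)
Output shape: (15, 243, 1718)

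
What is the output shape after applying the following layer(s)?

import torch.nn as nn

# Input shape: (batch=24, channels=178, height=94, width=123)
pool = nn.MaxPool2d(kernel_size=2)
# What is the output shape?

Input shape: (24, 178, 94, 123)
Output shape: (24, 178, 47, 61)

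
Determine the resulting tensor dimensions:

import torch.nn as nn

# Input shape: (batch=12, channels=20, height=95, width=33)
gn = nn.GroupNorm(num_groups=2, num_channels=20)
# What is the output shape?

Input shape: (12, 20, 95, 33)
Output shape: (12, 20, 95, 33)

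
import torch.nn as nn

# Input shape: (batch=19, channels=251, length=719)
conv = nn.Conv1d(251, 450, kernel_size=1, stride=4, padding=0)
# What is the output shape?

Input shape: (19, 251, 719)
Output shape: (19, 450, 180)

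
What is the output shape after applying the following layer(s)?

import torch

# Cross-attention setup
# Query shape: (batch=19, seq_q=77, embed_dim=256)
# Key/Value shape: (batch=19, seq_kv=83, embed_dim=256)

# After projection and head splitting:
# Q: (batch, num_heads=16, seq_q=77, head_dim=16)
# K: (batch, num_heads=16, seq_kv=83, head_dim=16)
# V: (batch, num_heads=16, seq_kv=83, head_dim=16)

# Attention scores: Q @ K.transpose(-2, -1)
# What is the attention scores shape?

Input shape: (19, 77, 256)
Output shape: (19, 16, 77, 83)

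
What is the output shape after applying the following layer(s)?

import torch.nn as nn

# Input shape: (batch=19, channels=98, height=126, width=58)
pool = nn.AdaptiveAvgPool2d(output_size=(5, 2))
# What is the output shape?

Input shape: (19, 98, 126, 58)
Output shape: (19, 98, 5, 2)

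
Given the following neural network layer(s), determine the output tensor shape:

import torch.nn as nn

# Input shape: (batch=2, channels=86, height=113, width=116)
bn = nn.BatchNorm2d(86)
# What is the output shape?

Input shape: (2, 86, 113, 116)
Output shape: (2, 86, 113, 116)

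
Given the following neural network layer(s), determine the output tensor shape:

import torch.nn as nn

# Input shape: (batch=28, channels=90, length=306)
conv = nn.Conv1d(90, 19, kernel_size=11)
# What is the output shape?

Input shape: (28, 90, 306)
Output shape: (28, 19, 296)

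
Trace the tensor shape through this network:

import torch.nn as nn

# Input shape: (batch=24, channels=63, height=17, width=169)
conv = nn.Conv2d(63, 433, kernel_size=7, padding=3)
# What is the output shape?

Input shape: (24, 63, 17, 169)
Output shape: (24, 433, 17, 169)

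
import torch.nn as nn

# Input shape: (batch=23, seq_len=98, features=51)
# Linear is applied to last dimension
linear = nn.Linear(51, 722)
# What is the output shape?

Input shape: (23, 98, 51)
Output shape: (23, 98, 722)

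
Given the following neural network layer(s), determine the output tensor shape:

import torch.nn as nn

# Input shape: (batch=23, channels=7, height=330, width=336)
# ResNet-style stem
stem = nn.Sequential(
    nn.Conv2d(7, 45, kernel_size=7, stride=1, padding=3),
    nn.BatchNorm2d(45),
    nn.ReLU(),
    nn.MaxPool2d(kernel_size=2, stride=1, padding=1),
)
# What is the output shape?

Input shape: (23, 7, 330, 336)
  -> after Conv2d 7x7 stride=1: (23, 45, 330, 336)
Output shape: (23, 45, 331, 337)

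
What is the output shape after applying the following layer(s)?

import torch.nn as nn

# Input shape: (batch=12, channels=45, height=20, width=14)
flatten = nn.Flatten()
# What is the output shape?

Input shape: (12, 45, 20, 14)
Output shape: (12, 12600)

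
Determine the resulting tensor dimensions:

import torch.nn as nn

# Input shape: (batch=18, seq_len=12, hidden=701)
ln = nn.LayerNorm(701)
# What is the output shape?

Input shape: (18, 12, 701)
Output shape: (18, 12, 701)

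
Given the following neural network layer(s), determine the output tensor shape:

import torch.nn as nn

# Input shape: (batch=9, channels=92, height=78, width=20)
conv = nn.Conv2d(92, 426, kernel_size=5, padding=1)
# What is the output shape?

Input shape: (9, 92, 78, 20)
Output shape: (9, 426, 76, 18)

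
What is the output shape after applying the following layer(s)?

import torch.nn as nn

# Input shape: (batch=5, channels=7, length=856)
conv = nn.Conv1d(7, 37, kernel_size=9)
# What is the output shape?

Input shape: (5, 7, 856)
Output shape: (5, 37, 848)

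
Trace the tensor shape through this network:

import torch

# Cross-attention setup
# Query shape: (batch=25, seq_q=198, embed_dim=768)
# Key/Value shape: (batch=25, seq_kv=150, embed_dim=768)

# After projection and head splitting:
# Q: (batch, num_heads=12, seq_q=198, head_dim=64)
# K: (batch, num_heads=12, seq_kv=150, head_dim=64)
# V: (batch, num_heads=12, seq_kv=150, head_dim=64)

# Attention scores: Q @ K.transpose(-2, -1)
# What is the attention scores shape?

Input shape: (25, 198, 768)
Output shape: (25, 12, 198, 150)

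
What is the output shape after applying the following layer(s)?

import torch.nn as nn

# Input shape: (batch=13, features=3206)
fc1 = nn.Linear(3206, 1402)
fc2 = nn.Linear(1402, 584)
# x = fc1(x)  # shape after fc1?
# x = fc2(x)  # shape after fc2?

Input shape: (13, 3206)
  -> after fc1: (13, 1402)
Output shape: (13, 584)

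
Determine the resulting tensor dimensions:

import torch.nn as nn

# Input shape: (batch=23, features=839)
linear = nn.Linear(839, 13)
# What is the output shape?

Input shape: (23, 839)
Output shape: (23, 13)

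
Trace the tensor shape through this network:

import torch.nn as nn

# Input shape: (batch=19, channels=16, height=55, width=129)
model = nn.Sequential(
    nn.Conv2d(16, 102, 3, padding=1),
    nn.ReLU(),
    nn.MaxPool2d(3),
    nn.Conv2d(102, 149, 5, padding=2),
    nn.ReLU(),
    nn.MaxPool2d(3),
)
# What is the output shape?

Input shape: (19, 16, 55, 129)
  -> after first Conv2d: (19, 102, 55, 129)
  -> after first MaxPool2d: (19, 102, 18, 43)
  -> after second Conv2d: (19, 149, 18, 43)
Output shape: (19, 149, 6, 14)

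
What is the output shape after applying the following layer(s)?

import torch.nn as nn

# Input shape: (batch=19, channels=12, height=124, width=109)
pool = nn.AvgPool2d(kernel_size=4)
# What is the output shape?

Input shape: (19, 12, 124, 109)
Output shape: (19, 12, 31, 27)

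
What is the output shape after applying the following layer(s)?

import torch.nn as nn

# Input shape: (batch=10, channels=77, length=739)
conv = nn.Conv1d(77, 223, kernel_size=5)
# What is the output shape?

Input shape: (10, 77, 739)
Output shape: (10, 223, 735)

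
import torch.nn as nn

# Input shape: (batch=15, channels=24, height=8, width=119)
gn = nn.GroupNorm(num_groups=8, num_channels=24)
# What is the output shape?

Input shape: (15, 24, 8, 119)
Output shape: (15, 24, 8, 119)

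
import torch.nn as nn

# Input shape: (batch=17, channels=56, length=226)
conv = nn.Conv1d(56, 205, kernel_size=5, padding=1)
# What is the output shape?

Input shape: (17, 56, 226)
Output shape: (17, 205, 224)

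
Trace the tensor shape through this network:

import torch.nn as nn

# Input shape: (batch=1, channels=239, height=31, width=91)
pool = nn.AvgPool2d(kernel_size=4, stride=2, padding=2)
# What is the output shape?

Input shape: (1, 239, 31, 91)
Output shape: (1, 239, 16, 46)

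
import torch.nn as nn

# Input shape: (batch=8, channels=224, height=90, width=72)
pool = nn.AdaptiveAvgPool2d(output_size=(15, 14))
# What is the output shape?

Input shape: (8, 224, 90, 72)
Output shape: (8, 224, 15, 14)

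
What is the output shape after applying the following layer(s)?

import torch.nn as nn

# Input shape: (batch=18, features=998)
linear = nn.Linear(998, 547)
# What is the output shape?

Input shape: (18, 998)
Output shape: (18, 547)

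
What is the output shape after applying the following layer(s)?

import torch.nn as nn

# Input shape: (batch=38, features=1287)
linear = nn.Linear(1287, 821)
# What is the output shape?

Input shape: (38, 1287)
Output shape: (38, 821)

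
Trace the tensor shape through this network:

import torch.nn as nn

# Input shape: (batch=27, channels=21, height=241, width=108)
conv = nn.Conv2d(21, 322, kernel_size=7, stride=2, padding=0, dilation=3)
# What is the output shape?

Input shape: (27, 21, 241, 108)
Output shape: (27, 322, 112, 45)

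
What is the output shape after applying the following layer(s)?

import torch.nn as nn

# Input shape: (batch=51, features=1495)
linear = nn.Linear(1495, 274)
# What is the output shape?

Input shape: (51, 1495)
Output shape: (51, 274)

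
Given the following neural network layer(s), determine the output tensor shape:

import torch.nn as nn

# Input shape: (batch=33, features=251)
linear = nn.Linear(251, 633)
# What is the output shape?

Input shape: (33, 251)
Output shape: (33, 633)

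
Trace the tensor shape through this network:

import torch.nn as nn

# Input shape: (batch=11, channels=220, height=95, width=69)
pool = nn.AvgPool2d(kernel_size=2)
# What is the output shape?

Input shape: (11, 220, 95, 69)
Output shape: (11, 220, 47, 34)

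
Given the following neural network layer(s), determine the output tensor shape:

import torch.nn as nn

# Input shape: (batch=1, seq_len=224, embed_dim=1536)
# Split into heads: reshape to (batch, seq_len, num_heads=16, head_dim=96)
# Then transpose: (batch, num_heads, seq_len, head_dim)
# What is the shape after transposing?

Input shape: (1, 224, 1536)
  -> after reshape: (1, 224, 16, 96)
Output shape: (1, 16, 224, 96)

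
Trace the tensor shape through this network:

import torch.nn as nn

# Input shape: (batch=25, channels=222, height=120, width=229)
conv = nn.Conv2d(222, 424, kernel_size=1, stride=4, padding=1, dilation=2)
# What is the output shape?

Input shape: (25, 222, 120, 229)
Output shape: (25, 424, 31, 58)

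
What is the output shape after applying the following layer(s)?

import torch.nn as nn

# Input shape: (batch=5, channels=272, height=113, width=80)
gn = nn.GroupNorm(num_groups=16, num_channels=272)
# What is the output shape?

Input shape: (5, 272, 113, 80)
Output shape: (5, 272, 113, 80)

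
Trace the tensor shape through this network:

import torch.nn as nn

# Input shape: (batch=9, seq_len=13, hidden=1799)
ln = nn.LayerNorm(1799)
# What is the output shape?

Input shape: (9, 13, 1799)
Output shape: (9, 13, 1799)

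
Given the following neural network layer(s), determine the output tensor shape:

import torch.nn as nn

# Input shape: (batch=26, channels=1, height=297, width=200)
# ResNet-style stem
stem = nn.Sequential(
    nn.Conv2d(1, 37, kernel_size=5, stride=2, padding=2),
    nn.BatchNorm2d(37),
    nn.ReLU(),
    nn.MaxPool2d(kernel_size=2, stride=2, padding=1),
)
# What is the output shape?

Input shape: (26, 1, 297, 200)
  -> after Conv2d 5x5 stride=2: (26, 37, 149, 100)
Output shape: (26, 37, 75, 51)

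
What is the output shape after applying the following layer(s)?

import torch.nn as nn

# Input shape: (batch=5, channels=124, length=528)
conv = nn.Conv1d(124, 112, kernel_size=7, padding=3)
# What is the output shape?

Input shape: (5, 124, 528)
Output shape: (5, 112, 528)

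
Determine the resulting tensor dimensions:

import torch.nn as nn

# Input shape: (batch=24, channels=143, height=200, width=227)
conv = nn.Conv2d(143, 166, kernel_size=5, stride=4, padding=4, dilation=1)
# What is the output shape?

Input shape: (24, 143, 200, 227)
Output shape: (24, 166, 51, 58)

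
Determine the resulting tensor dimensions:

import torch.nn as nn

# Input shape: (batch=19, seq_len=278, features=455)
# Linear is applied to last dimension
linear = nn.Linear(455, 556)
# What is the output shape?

Input shape: (19, 278, 455)
Output shape: (19, 278, 556)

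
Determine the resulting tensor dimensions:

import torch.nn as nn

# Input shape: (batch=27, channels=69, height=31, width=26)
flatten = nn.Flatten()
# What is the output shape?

Input shape: (27, 69, 31, 26)
Output shape: (27, 55614)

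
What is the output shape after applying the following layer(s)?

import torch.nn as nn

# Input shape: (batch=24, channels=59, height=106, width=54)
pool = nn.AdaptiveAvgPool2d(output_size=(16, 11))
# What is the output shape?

Input shape: (24, 59, 106, 54)
Output shape: (24, 59, 16, 11)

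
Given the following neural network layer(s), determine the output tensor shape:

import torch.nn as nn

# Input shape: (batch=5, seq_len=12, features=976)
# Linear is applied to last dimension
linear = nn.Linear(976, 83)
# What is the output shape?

Input shape: (5, 12, 976)
Output shape: (5, 12, 83)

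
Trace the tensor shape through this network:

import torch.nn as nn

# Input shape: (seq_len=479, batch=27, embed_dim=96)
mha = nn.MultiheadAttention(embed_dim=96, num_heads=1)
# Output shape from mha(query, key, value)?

Input shape: (479, 27, 96)
Output shape: (479, 27, 96)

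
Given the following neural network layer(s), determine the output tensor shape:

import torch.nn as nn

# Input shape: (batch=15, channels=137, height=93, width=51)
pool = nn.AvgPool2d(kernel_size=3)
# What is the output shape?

Input shape: (15, 137, 93, 51)
Output shape: (15, 137, 31, 17)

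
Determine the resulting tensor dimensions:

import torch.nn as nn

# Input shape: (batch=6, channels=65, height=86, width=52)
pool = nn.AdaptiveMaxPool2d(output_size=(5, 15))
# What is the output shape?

Input shape: (6, 65, 86, 52)
Output shape: (6, 65, 5, 15)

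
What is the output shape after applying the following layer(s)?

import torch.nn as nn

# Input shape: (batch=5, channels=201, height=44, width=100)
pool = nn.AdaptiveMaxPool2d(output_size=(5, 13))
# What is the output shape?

Input shape: (5, 201, 44, 100)
Output shape: (5, 201, 5, 13)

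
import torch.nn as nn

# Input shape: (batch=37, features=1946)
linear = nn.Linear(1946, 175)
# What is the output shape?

Input shape: (37, 1946)
Output shape: (37, 175)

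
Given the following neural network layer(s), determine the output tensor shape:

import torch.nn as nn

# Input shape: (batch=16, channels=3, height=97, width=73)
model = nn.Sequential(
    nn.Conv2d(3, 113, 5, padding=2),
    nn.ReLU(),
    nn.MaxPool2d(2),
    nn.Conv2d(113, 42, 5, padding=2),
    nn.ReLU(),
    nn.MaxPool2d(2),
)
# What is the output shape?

Input shape: (16, 3, 97, 73)
  -> after first Conv2d: (16, 113, 97, 73)
  -> after first MaxPool2d: (16, 113, 48, 36)
  -> after second Conv2d: (16, 42, 48, 36)
Output shape: (16, 42, 24, 18)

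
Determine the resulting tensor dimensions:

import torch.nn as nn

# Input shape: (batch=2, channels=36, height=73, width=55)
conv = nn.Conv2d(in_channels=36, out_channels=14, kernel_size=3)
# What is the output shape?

Input shape: (2, 36, 73, 55)
Output shape: (2, 14, 71, 53)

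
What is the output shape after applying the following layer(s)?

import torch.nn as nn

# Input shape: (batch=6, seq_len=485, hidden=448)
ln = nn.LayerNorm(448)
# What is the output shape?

Input shape: (6, 485, 448)
Output shape: (6, 485, 448)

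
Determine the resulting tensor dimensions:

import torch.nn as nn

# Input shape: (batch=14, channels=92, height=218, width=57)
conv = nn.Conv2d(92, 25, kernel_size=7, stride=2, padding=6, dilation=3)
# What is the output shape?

Input shape: (14, 92, 218, 57)
Output shape: (14, 25, 106, 26)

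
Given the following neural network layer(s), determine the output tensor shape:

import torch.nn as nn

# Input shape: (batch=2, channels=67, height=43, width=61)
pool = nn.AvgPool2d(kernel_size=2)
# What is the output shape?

Input shape: (2, 67, 43, 61)
Output shape: (2, 67, 21, 30)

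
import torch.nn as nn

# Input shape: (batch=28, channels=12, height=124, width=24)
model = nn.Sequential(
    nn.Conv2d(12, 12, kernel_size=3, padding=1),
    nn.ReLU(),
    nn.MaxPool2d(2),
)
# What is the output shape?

Input shape: (28, 12, 124, 24)
  -> after Conv2d: (28, 12, 124, 24)
  -> after ReLU: (28, 12, 124, 24)
Output shape: (28, 12, 62, 12)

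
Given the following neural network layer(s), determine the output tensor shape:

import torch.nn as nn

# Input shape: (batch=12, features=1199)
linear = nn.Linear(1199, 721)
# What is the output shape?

Input shape: (12, 1199)
Output shape: (12, 721)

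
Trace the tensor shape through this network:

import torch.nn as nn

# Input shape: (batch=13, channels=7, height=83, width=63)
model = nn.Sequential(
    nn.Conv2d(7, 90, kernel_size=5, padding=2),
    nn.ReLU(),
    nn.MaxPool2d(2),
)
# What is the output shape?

Input shape: (13, 7, 83, 63)
  -> after Conv2d: (13, 90, 83, 63)
  -> after ReLU: (13, 90, 83, 63)
Output shape: (13, 90, 41, 31)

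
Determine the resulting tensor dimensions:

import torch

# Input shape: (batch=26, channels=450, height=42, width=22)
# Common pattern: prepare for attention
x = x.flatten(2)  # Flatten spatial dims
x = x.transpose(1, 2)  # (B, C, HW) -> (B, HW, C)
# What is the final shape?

Input shape: (26, 450, 42, 22)
  -> after flatten(2): (26, 450, 924)
Output shape: (26, 924, 450)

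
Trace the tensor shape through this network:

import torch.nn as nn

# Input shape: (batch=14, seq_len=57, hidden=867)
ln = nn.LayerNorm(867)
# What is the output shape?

Input shape: (14, 57, 867)
Output shape: (14, 57, 867)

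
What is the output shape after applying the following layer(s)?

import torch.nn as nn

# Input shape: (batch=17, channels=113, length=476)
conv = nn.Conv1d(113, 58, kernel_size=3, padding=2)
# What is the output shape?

Input shape: (17, 113, 476)
Output shape: (17, 58, 478)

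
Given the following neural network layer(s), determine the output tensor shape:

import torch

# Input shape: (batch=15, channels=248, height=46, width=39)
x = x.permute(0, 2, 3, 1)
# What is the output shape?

Input shape: (15, 248, 46, 39)
Output shape: (15, 46, 39, 248)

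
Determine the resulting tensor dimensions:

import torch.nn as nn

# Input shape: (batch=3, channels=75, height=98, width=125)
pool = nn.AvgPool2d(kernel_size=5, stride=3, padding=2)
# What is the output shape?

Input shape: (3, 75, 98, 125)
Output shape: (3, 75, 33, 42)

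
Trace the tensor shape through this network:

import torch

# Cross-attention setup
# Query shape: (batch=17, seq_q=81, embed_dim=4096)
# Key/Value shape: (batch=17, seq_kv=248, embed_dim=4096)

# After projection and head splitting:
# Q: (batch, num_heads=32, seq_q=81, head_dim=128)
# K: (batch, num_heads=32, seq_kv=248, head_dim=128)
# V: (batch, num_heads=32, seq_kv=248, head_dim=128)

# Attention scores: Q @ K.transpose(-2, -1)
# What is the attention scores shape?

Input shape: (17, 81, 4096)
Output shape: (17, 32, 81, 248)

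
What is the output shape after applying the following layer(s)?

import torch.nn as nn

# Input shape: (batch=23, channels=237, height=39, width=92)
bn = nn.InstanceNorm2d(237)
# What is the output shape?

Input shape: (23, 237, 39, 92)
Output shape: (23, 237, 39, 92)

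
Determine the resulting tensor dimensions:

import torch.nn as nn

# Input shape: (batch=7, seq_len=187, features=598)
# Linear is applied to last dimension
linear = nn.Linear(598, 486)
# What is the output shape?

Input shape: (7, 187, 598)
Output shape: (7, 187, 486)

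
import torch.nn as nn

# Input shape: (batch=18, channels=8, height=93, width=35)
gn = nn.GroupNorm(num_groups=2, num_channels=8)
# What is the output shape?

Input shape: (18, 8, 93, 35)
Output shape: (18, 8, 93, 35)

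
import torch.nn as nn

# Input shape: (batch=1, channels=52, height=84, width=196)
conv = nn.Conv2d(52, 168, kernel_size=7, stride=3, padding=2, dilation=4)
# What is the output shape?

Input shape: (1, 52, 84, 196)
Output shape: (1, 168, 22, 59)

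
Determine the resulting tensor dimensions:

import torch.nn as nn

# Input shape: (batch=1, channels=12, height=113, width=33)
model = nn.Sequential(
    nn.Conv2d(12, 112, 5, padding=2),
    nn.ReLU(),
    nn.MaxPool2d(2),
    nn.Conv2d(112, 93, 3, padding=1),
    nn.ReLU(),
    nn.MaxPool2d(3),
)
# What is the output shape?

Input shape: (1, 12, 113, 33)
  -> after first Conv2d: (1, 112, 113, 33)
  -> after first MaxPool2d: (1, 112, 56, 16)
  -> after second Conv2d: (1, 93, 56, 16)
Output shape: (1, 93, 18, 5)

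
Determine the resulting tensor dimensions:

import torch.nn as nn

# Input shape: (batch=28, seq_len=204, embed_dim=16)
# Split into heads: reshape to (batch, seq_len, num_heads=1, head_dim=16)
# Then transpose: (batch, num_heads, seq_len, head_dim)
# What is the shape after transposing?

Input shape: (28, 204, 16)
  -> after reshape: (28, 204, 1, 16)
Output shape: (28, 1, 204, 16)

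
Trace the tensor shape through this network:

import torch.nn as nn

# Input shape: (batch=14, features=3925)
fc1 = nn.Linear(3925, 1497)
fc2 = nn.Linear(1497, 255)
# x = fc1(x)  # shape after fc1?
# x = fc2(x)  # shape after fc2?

Input shape: (14, 3925)
  -> after fc1: (14, 1497)
Output shape: (14, 255)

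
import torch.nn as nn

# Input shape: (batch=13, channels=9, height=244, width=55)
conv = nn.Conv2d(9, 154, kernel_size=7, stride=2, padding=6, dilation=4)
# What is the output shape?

Input shape: (13, 9, 244, 55)
Output shape: (13, 154, 116, 22)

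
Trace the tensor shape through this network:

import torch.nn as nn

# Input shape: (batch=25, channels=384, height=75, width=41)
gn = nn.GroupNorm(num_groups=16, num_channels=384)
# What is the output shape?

Input shape: (25, 384, 75, 41)
Output shape: (25, 384, 75, 41)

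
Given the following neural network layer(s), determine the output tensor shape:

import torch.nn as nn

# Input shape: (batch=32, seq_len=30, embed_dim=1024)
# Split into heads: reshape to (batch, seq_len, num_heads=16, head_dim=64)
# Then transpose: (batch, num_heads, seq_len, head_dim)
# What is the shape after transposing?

Input shape: (32, 30, 1024)
  -> after reshape: (32, 30, 16, 64)
Output shape: (32, 16, 30, 64)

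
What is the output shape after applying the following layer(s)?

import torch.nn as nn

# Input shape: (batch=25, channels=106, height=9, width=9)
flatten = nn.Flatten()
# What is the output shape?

Input shape: (25, 106, 9, 9)
Output shape: (25, 8586)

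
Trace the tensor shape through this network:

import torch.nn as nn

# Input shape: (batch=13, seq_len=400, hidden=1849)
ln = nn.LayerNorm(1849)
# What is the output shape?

Input shape: (13, 400, 1849)
Output shape: (13, 400, 1849)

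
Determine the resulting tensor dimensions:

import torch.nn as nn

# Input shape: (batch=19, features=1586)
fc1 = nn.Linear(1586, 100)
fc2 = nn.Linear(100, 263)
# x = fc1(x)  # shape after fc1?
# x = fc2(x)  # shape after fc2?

Input shape: (19, 1586)
  -> after fc1: (19, 100)
Output shape: (19, 263)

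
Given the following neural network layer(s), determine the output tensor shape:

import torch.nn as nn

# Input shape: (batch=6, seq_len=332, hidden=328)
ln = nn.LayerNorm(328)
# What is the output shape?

Input shape: (6, 332, 328)
Output shape: (6, 332, 328)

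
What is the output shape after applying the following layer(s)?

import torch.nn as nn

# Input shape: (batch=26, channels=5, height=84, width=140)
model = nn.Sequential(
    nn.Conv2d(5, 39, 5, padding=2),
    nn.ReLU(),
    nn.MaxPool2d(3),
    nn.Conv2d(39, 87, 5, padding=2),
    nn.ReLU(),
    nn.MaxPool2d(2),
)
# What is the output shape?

Input shape: (26, 5, 84, 140)
  -> after first Conv2d: (26, 39, 84, 140)
  -> after first MaxPool2d: (26, 39, 28, 46)
  -> after second Conv2d: (26, 87, 28, 46)
Output shape: (26, 87, 14, 23)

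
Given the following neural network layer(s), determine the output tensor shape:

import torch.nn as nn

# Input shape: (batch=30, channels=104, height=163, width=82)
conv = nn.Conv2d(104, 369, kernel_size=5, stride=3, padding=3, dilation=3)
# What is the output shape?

Input shape: (30, 104, 163, 82)
Output shape: (30, 369, 53, 26)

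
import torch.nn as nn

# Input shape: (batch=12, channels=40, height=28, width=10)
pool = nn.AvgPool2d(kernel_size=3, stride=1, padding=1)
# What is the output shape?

Input shape: (12, 40, 28, 10)
Output shape: (12, 40, 28, 10)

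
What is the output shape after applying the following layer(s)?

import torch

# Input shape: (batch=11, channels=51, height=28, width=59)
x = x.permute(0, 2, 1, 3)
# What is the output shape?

Input shape: (11, 51, 28, 59)
Output shape: (11, 28, 51, 59)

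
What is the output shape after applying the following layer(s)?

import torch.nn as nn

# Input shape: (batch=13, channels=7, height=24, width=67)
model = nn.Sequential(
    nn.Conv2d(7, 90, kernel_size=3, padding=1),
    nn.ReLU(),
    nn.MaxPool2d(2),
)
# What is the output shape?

Input shape: (13, 7, 24, 67)
  -> after Conv2d: (13, 90, 24, 67)
  -> after ReLU: (13, 90, 24, 67)
Output shape: (13, 90, 12, 33)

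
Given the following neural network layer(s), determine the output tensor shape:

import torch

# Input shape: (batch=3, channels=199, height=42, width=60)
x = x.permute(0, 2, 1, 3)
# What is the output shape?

Input shape: (3, 199, 42, 60)
Output shape: (3, 42, 199, 60)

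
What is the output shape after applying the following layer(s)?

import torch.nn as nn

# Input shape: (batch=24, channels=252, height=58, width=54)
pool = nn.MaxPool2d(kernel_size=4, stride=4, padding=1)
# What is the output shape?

Input shape: (24, 252, 58, 54)
Output shape: (24, 252, 15, 14)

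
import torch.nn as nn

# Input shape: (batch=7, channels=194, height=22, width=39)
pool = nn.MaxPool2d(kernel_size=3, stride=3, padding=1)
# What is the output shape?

Input shape: (7, 194, 22, 39)
Output shape: (7, 194, 8, 13)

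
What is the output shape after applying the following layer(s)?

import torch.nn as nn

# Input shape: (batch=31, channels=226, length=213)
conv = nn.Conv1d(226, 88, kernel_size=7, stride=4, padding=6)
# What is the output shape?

Input shape: (31, 226, 213)
Output shape: (31, 88, 55)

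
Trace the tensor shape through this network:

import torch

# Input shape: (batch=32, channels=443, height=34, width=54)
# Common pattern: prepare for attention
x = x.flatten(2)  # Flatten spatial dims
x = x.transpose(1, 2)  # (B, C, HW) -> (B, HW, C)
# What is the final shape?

Input shape: (32, 443, 34, 54)
  -> after flatten(2): (32, 443, 1836)
Output shape: (32, 1836, 443)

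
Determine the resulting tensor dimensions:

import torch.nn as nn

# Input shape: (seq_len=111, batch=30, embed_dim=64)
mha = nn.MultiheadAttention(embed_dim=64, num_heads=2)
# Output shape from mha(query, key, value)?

Input shape: (111, 30, 64)
Output shape: (111, 30, 64)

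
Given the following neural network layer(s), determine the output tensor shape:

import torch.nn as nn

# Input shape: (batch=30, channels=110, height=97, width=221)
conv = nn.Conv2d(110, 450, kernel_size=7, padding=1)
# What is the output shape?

Input shape: (30, 110, 97, 221)
Output shape: (30, 450, 93, 217)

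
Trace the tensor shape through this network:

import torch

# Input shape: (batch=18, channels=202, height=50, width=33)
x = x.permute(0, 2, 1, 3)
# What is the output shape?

Input shape: (18, 202, 50, 33)
Output shape: (18, 50, 202, 33)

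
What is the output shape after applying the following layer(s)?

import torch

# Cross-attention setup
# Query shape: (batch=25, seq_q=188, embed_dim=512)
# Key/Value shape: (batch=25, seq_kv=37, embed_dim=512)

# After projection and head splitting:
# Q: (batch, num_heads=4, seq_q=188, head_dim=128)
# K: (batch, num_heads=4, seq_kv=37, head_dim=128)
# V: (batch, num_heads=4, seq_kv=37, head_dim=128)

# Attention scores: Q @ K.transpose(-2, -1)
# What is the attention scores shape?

Input shape: (25, 188, 512)
Output shape: (25, 4, 188, 37)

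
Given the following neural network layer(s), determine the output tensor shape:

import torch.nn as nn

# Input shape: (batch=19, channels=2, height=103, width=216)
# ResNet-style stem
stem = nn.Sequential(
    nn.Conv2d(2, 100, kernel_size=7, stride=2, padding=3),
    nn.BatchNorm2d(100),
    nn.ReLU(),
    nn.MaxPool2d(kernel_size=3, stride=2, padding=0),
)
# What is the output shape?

Input shape: (19, 2, 103, 216)
  -> after Conv2d 7x7 stride=2: (19, 100, 52, 108)
Output shape: (19, 100, 25, 53)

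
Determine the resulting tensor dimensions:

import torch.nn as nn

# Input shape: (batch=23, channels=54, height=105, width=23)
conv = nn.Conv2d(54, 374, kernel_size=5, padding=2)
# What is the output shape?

Input shape: (23, 54, 105, 23)
Output shape: (23, 374, 105, 23)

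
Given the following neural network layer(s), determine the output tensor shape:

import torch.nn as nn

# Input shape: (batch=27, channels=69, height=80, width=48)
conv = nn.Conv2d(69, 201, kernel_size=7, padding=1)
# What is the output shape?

Input shape: (27, 69, 80, 48)
Output shape: (27, 201, 76, 44)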